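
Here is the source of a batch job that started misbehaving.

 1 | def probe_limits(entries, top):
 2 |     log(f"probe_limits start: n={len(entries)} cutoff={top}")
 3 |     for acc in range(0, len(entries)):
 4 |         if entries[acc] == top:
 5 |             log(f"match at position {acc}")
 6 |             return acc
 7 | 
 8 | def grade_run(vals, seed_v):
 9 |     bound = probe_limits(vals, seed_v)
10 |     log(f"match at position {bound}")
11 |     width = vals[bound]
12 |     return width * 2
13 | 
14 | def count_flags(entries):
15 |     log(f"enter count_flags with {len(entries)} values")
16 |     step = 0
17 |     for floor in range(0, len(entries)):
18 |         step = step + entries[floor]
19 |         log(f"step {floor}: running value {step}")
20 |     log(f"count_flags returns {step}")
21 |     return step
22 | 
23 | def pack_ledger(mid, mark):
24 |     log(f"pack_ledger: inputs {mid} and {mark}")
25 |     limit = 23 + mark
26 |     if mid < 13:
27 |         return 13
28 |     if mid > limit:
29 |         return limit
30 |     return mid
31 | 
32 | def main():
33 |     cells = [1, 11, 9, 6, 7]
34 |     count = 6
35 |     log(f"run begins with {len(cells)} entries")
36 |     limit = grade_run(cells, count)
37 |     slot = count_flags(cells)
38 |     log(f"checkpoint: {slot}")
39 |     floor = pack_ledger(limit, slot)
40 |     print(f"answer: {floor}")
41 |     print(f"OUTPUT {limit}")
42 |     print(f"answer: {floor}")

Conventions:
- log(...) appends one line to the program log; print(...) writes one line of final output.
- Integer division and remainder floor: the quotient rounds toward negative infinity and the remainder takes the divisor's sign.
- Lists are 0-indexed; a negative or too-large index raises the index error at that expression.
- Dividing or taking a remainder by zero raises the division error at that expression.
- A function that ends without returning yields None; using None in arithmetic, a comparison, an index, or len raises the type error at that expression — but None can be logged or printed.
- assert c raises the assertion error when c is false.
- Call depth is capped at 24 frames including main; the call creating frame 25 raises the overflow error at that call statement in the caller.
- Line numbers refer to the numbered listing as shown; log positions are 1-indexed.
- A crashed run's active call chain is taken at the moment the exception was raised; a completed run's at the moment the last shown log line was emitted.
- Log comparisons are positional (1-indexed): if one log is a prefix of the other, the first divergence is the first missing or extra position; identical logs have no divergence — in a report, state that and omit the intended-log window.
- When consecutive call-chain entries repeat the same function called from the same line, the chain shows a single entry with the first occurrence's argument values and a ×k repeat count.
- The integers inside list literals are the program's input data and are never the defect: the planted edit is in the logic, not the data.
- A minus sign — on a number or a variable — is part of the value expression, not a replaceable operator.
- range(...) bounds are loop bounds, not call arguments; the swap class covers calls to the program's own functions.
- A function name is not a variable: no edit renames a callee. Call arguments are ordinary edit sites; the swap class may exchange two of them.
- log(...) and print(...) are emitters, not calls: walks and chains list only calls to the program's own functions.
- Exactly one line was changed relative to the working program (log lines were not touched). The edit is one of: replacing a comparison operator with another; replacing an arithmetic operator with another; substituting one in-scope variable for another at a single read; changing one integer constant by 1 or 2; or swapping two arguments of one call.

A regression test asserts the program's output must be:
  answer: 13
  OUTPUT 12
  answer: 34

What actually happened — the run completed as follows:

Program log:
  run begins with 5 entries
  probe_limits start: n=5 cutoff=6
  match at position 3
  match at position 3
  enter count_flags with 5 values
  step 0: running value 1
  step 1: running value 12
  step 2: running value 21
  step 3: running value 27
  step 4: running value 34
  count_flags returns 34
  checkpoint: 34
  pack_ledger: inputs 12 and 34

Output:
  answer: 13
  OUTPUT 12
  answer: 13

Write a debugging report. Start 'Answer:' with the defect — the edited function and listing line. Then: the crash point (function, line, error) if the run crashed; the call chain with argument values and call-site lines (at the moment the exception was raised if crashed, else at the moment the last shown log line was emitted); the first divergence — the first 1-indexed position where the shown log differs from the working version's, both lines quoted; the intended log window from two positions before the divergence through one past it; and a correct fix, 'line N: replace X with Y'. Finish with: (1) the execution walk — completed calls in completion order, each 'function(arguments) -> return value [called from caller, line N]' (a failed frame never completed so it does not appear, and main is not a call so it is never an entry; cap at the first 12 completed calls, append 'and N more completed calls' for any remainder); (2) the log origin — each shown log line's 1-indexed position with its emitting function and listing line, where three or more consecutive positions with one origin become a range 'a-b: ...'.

Answer: the defect is in main at line 42.
Key fact: The logs agree in full; only the final output differs.
Call chain: main -> pack_ledger(12, 34) (called at line 39).
First divergence: none — the logs agree in full.
Execution walk:
  probe_limits([1, 11, 9, 6, 7], 6) -> 3  [called from grade_run, line 9]
  grade_run([1, 11, 9, 6, 7], 6) -> 12  [called from main, line 36]
  count_flags([1, 11, 9, 6, 7]) -> 34  [called from main, line 37]
  pack_ledger(12, 34) -> 13  [called from main, line 39]
Origin of each log line:
  1: from main, line 35
  2: from probe_limits, line 2
  3: from probe_limits, line 5
  4: from grade_run, line 10
  5: from count_flags, line 15
  6-10: from count_flags, line 19
  11: from count_flags, line 20
  12: from main, line 38
  13: from pack_ledger, line 24
A correct fix: line 42: replace `floor` with `slot`.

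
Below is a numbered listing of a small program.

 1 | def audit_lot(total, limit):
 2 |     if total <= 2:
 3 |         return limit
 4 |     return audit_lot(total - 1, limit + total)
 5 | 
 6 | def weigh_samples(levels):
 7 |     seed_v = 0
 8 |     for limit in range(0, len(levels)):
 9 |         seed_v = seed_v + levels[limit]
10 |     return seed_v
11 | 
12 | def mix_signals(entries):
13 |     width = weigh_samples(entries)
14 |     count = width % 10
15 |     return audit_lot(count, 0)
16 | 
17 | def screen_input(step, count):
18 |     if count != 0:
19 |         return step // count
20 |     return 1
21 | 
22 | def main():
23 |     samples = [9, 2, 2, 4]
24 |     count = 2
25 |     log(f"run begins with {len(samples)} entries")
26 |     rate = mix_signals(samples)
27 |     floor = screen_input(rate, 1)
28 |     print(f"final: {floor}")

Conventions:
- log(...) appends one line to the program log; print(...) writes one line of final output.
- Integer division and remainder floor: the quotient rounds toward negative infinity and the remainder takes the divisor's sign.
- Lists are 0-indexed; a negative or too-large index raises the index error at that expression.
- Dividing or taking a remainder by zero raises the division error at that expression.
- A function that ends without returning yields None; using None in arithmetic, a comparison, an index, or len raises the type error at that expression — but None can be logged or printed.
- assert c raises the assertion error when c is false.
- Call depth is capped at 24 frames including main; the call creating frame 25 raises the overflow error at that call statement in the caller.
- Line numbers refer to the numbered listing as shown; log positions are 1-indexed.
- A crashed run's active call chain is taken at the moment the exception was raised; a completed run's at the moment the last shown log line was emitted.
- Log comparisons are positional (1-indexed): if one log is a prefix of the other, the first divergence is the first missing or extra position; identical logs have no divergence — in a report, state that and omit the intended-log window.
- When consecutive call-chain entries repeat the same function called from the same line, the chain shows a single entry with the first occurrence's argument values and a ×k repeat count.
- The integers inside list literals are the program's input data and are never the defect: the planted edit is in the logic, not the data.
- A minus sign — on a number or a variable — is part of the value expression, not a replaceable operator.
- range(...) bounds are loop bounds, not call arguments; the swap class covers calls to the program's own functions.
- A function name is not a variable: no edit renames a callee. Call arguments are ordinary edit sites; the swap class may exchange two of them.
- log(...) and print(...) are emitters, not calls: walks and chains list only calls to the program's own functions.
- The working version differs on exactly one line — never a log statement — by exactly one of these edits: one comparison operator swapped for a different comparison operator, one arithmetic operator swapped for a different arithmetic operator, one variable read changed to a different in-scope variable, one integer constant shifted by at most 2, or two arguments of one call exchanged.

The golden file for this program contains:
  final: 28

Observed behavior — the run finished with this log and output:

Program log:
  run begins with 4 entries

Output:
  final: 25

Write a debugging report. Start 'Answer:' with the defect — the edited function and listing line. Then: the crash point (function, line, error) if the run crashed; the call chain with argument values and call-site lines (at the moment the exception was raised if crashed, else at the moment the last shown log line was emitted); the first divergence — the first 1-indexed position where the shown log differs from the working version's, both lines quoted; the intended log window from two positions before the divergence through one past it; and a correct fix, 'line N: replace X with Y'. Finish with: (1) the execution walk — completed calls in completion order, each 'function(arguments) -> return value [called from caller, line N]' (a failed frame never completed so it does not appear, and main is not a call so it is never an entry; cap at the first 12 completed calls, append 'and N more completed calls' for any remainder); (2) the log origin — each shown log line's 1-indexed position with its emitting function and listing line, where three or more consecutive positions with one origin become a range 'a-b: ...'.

Answer: the defect is in audit_lot at line 2.
Core observation: Nothing in the log betrays the bug — only the output does.
Call chain: main.
First divergence: there is none — every log position agrees.
Execution walk:
  weigh_samples([9, 2, 2, 4]) -> 17  [called from mix_signals, line 13]
  audit_lot(2, 25) -> 25  [called from audit_lot, line 4]
  audit_lot(3, 22) -> 25  [called from audit_lot, line 4]
  audit_lot(4, 18) -> 25  [called from audit_lot, line 4]
  audit_lot(5, 13) -> 25  [called from audit_lot, line 4]
  audit_lot(6, 7) -> 25  [called from audit_lot, line 4]
  audit_lot(7, 0) -> 25  [called from mix_signals, line 15]
  mix_signals([9, 2, 2, 4]) -> 25  [called from main, line 26]
  screen_input(25, 1) -> 25  [called from main, line 27]
Log origins:
  1: from main, line 25
A correct fix: line 2: replace `2` with `0`.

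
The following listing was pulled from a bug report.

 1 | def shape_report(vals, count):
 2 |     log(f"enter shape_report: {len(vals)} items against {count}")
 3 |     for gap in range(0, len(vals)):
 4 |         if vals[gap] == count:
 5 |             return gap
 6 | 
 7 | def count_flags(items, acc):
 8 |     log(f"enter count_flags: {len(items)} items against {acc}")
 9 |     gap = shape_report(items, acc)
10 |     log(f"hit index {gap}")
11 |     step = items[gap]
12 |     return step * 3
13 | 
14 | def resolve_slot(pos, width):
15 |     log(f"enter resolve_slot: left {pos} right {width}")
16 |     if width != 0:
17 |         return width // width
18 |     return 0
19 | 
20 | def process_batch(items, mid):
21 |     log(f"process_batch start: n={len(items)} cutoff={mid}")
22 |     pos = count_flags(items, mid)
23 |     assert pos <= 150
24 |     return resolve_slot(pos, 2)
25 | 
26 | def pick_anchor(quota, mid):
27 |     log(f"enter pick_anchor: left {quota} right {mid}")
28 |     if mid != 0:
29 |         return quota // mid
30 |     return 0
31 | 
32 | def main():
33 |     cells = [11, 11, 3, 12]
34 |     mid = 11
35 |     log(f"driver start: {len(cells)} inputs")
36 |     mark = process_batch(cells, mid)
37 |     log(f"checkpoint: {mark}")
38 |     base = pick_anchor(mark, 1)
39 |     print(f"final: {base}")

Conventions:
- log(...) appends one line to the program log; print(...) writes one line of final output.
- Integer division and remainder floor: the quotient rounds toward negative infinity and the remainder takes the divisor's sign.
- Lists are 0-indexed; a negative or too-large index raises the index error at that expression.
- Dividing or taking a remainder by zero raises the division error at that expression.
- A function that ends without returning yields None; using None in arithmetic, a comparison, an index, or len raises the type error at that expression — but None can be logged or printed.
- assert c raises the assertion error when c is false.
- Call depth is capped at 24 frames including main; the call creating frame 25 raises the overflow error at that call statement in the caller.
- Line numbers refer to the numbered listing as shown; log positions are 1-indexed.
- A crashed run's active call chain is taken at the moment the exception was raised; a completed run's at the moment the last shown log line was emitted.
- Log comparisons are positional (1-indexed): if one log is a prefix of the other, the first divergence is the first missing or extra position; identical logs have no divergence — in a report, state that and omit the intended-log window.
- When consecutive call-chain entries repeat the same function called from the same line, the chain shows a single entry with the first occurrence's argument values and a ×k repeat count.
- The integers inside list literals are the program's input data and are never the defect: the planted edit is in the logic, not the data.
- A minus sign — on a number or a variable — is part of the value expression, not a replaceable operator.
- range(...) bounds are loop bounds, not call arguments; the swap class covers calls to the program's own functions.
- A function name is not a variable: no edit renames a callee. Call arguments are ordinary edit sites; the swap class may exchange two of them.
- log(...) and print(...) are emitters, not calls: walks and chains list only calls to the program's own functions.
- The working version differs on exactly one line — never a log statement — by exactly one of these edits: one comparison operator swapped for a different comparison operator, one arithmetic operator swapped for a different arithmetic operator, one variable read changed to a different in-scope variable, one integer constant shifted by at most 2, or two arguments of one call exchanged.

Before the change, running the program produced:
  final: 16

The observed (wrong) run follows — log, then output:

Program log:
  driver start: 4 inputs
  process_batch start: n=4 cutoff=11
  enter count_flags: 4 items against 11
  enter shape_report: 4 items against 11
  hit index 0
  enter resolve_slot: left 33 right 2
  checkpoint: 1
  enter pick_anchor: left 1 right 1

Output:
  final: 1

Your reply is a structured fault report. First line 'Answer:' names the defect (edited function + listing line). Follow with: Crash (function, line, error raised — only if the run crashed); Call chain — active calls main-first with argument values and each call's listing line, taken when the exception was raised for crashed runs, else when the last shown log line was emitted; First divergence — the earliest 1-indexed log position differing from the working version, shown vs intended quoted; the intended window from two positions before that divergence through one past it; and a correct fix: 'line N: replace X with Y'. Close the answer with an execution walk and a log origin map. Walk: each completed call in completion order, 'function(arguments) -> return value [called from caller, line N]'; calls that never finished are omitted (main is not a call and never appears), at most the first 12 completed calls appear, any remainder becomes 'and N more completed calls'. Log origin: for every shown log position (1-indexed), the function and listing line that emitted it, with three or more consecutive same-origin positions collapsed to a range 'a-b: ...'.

Answer: the defect is in resolve_slot at line 17.
Key observation: The earliest visible damage is log position 7 — 'checkpoint: 1' rather than the intended 'checkpoint: 16'.
Call chain: main -> pick_anchor(1, 1) (called at line 38).
First divergence: position 7; shown 'checkpoint: 1' vs intended 'checkpoint: 16'.
Intended log window:
  5: hit index 0
  6: enter resolve_slot: left 33 right 2
  7: checkpoint: 16
  8: enter pick_anchor: left 16 right 1
Execution walk:
  shape_report([11, 11, 3, 12], 11) -> 0  [called from count_flags, line 9]
  count_flags([11, 11, 3, 12], 11) -> 33  [called from process_batch, line 22]
  resolve_slot(33, 2) -> 1  [called from process_batch, line 24]
  process_batch([11, 11, 3, 12], 11) -> 1  [called from main, line 36]
  pick_anchor(1, 1) -> 1  [called from main, line 38]
Log origins:
  1: from main, line 35
  2: from process_batch, line 21
  3: from count_flags, line 8
  4: from shape_report, line 2
  5: from count_flags, line 10
  6: from resolve_slot, line 15
  7: from main, line 37
  8: from pick_anchor, line 27
A correct fix: line 17: replace `width // width` with `pos // width`.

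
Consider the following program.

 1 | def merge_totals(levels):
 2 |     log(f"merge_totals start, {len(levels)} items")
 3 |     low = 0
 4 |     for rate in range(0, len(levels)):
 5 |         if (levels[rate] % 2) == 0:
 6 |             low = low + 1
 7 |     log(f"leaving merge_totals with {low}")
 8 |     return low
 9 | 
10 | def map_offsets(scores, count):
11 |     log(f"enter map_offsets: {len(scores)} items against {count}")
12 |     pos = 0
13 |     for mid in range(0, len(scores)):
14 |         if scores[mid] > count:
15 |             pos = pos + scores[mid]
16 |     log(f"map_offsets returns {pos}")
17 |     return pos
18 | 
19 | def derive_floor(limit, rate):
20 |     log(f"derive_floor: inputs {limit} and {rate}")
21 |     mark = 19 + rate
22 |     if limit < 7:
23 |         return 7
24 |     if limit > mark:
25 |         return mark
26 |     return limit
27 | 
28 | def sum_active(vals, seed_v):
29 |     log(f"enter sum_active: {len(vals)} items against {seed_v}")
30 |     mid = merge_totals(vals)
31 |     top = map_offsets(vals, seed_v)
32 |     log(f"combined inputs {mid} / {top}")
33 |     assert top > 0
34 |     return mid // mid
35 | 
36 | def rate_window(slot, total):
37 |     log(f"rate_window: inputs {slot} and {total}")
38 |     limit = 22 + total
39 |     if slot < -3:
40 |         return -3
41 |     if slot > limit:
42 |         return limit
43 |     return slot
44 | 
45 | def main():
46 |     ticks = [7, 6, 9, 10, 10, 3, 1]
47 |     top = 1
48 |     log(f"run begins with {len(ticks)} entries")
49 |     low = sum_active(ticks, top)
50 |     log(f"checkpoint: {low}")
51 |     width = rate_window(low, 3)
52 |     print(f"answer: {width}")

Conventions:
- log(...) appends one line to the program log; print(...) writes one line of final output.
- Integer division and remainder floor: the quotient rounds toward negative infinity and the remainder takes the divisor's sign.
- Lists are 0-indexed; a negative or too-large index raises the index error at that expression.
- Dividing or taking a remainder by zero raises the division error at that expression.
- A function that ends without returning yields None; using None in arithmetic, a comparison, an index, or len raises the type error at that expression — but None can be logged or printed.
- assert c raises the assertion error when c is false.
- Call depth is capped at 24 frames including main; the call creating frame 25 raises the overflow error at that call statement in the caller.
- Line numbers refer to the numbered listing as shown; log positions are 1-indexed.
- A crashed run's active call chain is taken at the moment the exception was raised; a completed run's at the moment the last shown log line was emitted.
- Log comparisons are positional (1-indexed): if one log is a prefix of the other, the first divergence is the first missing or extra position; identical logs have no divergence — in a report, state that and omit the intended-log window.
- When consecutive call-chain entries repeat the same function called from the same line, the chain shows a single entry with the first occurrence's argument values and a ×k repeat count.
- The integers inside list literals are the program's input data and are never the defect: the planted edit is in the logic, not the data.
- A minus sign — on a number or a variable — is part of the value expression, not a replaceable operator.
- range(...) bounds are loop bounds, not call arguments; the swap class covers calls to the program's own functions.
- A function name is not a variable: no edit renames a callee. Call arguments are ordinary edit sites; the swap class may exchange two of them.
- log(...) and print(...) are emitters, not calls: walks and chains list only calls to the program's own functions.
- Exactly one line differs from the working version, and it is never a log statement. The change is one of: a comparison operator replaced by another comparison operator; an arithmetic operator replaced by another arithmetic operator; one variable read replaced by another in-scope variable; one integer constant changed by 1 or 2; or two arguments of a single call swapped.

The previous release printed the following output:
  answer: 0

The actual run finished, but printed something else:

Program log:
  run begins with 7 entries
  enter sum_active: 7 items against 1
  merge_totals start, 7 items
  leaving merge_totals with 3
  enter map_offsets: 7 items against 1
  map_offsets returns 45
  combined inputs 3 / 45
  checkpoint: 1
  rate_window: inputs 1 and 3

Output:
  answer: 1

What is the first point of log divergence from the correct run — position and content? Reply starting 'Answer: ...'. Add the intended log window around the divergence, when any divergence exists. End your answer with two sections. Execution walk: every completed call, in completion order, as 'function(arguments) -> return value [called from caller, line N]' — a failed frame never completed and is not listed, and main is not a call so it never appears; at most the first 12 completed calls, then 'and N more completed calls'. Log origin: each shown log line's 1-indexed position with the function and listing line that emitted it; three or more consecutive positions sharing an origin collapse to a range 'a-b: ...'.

Answer: at position 8 the run shows 'checkpoint: 1' where the working version logs 'checkpoint: 0'.
Intended log window:
  6: map_offsets returns 45
  7: combined inputs 3 / 45
  8: checkpoint: 0
  9: rate_window: inputs 0 and 3
Execution walk:
  merge_totals([7, 6, 9, 10, 10, 3, 1]) -> 3  [called from sum_active, line 30]
  map_offsets([7, 6, 9, 10, 10, 3, 1], 1) -> 45  [called from sum_active, line 31]
  sum_active([7, 6, 9, 10, 10, 3, 1], 1) -> 1  [called from main, line 49]
  rate_window(1, 3) -> 1  [called from main, line 51]
Log origin:
  1: from main, line 48
  2: from sum_active, line 29
  3: from merge_totals, line 2
  4: from merge_totals, line 7
  5: from map_offsets, line 11
  6: from map_offsets, line 16
  7: from sum_active, line 32
  8: from main, line 50
  9: from rate_window, line 37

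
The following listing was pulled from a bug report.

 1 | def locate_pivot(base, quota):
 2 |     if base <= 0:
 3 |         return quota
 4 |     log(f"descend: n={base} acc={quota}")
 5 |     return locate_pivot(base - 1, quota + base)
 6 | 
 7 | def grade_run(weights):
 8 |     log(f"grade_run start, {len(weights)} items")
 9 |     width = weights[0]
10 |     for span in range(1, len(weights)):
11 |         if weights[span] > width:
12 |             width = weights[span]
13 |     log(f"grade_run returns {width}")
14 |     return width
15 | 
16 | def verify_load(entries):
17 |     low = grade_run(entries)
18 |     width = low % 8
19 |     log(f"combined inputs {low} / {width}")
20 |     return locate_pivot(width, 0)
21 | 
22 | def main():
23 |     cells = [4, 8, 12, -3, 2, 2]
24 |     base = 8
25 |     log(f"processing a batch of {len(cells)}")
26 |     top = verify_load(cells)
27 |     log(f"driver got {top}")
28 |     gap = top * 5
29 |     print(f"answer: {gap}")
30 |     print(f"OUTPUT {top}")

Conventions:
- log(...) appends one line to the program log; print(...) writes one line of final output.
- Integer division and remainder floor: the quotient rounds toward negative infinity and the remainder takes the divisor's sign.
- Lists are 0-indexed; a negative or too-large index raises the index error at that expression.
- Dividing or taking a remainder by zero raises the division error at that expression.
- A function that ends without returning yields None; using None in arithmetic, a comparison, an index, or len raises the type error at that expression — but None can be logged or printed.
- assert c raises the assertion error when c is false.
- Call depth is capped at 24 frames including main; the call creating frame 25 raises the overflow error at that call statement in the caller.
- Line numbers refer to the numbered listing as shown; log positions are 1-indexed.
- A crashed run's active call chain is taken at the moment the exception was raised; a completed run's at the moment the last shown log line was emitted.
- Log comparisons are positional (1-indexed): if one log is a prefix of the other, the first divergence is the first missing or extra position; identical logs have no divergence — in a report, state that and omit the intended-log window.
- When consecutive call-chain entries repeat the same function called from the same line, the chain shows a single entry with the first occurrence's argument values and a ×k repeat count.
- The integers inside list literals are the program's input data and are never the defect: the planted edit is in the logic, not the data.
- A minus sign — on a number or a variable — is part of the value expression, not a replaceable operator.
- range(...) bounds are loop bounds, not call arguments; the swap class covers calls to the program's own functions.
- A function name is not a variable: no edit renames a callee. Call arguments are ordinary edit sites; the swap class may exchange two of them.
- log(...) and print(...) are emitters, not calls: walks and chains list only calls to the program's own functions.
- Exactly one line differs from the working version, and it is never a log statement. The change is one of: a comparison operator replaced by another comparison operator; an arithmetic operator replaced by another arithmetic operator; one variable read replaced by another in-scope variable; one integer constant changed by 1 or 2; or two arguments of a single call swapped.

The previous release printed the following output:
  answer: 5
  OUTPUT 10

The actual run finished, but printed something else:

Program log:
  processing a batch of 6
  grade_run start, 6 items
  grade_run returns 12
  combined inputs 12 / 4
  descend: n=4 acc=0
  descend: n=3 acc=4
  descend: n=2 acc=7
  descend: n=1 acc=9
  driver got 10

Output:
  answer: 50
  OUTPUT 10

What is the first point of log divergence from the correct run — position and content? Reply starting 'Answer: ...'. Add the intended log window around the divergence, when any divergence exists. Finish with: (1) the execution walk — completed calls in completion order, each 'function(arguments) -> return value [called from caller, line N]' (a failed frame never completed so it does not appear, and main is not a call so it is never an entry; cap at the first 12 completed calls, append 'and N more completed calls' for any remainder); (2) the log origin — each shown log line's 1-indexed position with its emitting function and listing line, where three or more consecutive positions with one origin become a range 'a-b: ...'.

Answer: there is none — every log position agrees.
Execution walk:
  grade_run([4, 8, 12, -3, 2, 2]) -> 12  [called from verify_load, line 17]
  locate_pivot(0, 10) -> 10  [called from locate_pivot, line 5]
  locate_pivot(1, 9) -> 10  [called from locate_pivot, line 5]
  locate_pivot(2, 7) -> 10  [called from locate_pivot, line 5]
  locate_pivot(3, 4) -> 10  [called from locate_pivot, line 5]
  locate_pivot(4, 0) -> 10  [called from verify_load, line 20]
  verify_load([4, 8, 12, -3, 2, 2]) -> 10  [called from main, line 26]
Log origin:
  1: logged in main at line 25
  2: logged in grade_run at line 8
  3: logged in grade_run at line 13
  4: logged in verify_load at line 19
  5-8: logged in locate_pivot at line 4
  9: logged in main at line 27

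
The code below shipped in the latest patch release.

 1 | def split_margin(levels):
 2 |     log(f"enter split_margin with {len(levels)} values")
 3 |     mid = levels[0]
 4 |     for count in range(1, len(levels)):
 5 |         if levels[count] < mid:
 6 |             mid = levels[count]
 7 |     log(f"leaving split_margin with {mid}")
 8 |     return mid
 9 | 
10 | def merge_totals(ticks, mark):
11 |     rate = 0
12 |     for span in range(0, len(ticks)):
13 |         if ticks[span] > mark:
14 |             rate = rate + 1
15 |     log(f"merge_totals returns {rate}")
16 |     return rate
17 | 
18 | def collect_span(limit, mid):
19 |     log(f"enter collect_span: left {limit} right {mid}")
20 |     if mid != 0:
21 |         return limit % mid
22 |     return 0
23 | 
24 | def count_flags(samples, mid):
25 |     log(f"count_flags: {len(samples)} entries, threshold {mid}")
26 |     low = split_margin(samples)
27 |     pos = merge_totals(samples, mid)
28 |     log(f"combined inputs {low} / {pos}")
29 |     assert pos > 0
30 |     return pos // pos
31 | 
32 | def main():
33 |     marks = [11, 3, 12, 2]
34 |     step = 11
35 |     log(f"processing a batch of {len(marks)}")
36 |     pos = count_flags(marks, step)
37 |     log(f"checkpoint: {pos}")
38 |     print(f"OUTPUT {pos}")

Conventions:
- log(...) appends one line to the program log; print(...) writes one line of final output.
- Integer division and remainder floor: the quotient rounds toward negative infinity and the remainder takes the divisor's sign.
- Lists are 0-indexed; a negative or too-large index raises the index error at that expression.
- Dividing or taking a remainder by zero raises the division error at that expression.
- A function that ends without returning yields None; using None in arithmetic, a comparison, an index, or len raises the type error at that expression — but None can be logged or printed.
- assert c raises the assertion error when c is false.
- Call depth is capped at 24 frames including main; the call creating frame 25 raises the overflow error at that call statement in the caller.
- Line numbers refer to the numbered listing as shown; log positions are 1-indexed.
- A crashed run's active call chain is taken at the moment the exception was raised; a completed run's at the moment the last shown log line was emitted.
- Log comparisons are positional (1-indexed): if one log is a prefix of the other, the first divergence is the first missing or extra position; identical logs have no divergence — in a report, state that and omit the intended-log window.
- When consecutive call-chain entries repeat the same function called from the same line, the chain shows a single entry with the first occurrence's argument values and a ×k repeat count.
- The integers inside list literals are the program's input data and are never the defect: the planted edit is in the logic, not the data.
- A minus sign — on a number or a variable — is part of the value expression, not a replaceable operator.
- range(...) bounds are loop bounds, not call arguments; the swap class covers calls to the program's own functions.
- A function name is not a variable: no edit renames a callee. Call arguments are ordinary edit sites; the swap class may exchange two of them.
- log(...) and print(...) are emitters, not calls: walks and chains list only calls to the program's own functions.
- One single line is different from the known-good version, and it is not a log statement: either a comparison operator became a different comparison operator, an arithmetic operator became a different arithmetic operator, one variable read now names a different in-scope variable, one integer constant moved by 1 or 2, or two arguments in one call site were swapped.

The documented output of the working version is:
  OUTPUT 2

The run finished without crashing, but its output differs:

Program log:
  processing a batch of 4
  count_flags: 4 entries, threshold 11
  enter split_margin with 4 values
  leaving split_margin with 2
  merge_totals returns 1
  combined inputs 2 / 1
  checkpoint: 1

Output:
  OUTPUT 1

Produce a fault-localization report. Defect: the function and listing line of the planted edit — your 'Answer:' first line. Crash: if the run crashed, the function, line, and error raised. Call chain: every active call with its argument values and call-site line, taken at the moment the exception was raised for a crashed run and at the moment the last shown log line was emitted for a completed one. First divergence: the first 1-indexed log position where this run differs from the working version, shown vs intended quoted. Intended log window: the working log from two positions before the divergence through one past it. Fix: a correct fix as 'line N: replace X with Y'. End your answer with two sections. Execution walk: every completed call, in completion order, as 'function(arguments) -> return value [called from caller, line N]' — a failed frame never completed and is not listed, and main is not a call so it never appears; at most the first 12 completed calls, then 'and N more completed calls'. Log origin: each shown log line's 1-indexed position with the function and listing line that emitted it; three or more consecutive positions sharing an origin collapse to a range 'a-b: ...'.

Answer: the defect is in count_flags at line 30.
Key fact: The log first diverges at position 7: the faulty run prints 'checkpoint: 1' where the working version prints 'checkpoint: 2'.
Call chain: main.
First divergence: position 7 — the shown line 'checkpoint: 1' should read 'checkpoint: 2'.
Intended log window:
  5: merge_totals returns 1
  6: combined inputs 2 / 1
  7: checkpoint: 2
Execution walk:
  split_margin([11, 3, 12, 2]) -> 2  [called from count_flags, line 26]
  merge_totals([11, 3, 12, 2], 11) -> 1  [called from count_flags, line 27]
  count_flags([11, 3, 12, 2], 11) -> 1  [called from main, line 36]
Log origins:
  1: emitted by main (line 35)
  2: emitted by count_flags (line 25)
  3: emitted by split_margin (line 2)
  4: emitted by split_margin (line 7)
  5: emitted by merge_totals (line 15)
  6: emitted by count_flags (line 28)
  7: emitted by main (line 37)
A correct fix: line 30: replace `pos // pos` with `low // pos`.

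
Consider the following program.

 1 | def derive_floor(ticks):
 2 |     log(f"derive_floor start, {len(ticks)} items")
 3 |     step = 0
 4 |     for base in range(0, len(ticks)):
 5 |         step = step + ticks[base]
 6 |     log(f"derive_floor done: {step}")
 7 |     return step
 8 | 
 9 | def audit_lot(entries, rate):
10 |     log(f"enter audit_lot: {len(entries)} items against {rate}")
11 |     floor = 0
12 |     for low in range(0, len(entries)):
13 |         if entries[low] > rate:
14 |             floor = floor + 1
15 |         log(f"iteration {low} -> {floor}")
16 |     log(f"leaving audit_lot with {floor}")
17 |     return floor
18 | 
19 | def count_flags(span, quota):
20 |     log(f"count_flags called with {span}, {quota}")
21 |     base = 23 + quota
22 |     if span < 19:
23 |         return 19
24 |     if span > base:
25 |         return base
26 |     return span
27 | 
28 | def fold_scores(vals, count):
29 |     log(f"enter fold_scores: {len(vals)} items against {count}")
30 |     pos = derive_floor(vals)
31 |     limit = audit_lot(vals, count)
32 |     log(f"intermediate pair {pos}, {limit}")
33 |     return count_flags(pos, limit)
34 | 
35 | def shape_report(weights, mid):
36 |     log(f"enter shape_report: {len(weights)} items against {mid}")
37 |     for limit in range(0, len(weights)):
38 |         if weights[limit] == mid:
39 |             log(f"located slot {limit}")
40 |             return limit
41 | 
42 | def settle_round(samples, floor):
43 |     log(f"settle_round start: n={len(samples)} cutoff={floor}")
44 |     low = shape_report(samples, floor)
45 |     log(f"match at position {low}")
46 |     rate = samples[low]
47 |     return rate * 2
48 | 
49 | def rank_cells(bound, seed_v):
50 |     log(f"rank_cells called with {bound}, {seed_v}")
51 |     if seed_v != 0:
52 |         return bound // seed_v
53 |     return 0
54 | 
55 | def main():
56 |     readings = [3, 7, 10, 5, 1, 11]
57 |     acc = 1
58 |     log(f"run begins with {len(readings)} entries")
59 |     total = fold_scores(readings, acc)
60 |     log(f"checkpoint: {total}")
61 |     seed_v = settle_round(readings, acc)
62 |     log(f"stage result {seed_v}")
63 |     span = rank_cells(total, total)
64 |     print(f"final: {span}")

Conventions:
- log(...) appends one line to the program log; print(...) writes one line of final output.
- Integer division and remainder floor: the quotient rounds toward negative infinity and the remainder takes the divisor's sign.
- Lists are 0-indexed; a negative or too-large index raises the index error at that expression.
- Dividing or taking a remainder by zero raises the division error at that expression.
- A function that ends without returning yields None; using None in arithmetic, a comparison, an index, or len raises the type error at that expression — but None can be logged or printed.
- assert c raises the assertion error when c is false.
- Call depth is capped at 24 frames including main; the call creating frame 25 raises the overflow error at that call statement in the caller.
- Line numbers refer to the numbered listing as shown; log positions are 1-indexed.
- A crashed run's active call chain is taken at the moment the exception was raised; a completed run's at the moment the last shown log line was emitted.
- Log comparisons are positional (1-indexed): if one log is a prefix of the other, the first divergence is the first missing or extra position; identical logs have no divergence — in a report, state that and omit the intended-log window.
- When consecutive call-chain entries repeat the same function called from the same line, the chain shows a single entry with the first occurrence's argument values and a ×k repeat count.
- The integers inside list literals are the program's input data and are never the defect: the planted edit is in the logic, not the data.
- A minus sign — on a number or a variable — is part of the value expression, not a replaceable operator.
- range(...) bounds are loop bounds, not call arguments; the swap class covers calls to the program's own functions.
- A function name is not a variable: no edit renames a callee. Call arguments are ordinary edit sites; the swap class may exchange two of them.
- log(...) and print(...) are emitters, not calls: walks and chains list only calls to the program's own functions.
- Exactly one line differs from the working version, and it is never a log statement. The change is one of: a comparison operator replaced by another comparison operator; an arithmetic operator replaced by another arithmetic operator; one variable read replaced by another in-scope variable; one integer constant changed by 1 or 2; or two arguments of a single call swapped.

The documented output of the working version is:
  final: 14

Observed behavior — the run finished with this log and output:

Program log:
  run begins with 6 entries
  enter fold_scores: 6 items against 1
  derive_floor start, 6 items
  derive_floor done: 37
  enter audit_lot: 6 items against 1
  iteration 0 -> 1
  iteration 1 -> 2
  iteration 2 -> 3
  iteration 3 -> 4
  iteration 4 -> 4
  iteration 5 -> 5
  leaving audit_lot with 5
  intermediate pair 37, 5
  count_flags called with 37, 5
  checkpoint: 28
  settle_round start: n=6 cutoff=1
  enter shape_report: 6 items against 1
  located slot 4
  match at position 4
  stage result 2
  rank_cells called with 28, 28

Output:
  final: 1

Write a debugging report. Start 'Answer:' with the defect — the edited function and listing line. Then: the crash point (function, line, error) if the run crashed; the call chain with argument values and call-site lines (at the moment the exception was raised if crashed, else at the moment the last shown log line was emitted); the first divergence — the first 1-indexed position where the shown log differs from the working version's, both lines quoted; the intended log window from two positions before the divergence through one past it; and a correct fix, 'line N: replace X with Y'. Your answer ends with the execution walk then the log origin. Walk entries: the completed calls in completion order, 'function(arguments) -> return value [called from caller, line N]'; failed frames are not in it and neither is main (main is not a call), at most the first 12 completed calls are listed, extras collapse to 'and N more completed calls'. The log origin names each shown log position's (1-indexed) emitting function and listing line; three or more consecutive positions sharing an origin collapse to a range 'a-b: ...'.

Answer: the defect is in main at line 63.
Key observation: Log line 21 is where behavior first shows: 'rank_cells called with 28, 28' appears instead of 'rank_cells called with 28, 2'.
Call chain: main -> rank_cells(28, 28) (called at line 63).
First divergence: at position 21 the run shows 'rank_cells called with 28, 28' where the working version logs 'rank_cells called with 28, 2'.
Intended log window:
  19: match at position 4
  20: stage result 2
  21: rank_cells called with 28, 2
Execution walk:
  derive_floor([3, 7, 10, 5, 1, 11]) -> 37  [called from fold_scores, line 30]
  audit_lot([3, 7, 10, 5, 1, 11], 1) -> 5  [called from fold_scores, line 31]
  count_flags(37, 5) -> 28  [called from fold_scores, line 33]
  fold_scores([3, 7, 10, 5, 1, 11], 1) -> 28  [called from main, line 59]
  shape_report([3, 7, 10, 5, 1, 11], 1) -> 4  [called from settle_round, line 44]
  settle_round([3, 7, 10, 5, 1, 11], 1) -> 2  [called from main, line 61]
  rank_cells(28, 28) -> 1  [called from main, line 63]
Log origin:
  1: emitted by main (line 58)
  2: emitted by fold_scores (line 29)
  3: emitted by derive_floor (line 2)
  4: emitted by derive_floor (line 6)
  5: emitted by audit_lot (line 10)
  6-11: emitted by audit_lot (line 15)
  12: emitted by audit_lot (line 16)
  13: emitted by fold_scores (line 32)
  14: emitted by count_flags (line 20)
  15: emitted by main (line 60)
  16: emitted by settle_round (line 43)
  17: emitted by shape_report (line 36)
  18: emitted by shape_report (line 39)
  19: emitted by settle_round (line 45)
  20: emitted by main (line 62)
  21: emitted by rank_cells (line 50)
A correct fix: line 63: replace `rank_cells(total, total)` with `rank_cells(total, seed_v)`.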